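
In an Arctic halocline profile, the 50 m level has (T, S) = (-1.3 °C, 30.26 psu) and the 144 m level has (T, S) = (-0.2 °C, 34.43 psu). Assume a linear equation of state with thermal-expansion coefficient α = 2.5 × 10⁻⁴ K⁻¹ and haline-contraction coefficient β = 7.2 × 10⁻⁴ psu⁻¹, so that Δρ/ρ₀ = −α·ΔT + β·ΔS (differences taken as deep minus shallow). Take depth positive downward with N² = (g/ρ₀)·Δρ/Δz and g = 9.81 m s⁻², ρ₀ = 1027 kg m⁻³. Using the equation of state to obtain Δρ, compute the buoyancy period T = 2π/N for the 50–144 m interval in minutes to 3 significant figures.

ΔT = +1.1 K, ΔS = +4.17 psu (deep − shallow).
Δρ/ρ₀ = −αΔT + βΔS = -2.75 × 10⁻⁴ + 3.0024 × 10⁻³ = 2.7274 × 10⁻³, so Δρ ≈ 2.801 kg m⁻³.
N² = (g/ρ₀)·Δρ/Δz = g·(Δρ/ρ₀)/Δz = 9.81 × 2.7274 × 10⁻³ / 94 = 2.8464 × 10⁻⁴ s⁻².
N = √(2.8464 × 10⁻⁴) = 0.016871 rad s⁻¹ → T = 2π/N = 372.43 s = 6.2072 min ≈ 6.21 min.

6.21 min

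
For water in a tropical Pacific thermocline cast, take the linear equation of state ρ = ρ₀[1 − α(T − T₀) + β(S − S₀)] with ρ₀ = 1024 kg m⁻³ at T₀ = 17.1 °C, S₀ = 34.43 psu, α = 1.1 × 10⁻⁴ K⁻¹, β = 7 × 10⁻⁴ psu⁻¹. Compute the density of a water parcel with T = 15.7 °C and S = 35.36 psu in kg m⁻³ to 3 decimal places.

T − T₀ = -1.4 K, S − S₀ = +0.93 psu.
Bracket = 1 − α·(-1.4) + β·(+0.93) = 1 + (8.05 × 10⁻⁴) = 1.0008050.
ρ = 1024 × 1.0008050 = 1024.824 kg m⁻³.

1024.824 kg m⁻³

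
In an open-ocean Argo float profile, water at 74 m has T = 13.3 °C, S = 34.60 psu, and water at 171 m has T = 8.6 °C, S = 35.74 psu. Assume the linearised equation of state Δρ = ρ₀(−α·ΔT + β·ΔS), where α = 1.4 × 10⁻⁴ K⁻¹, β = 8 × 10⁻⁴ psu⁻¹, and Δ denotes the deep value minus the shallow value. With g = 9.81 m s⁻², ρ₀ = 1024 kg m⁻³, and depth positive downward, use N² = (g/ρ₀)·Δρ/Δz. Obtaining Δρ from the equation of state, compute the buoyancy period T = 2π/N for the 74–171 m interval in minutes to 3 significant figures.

ΔT = -4.7 K, ΔS = +1.14 psu (deep − shallow).
Δρ/ρ₀ = −αΔT + βΔS = 6.58 × 10⁻⁴ + 9.12 × 10⁻⁴ = 1.57 × 10⁻³, so Δρ ≈ 1.608 kg m⁻³.
N² = (g/ρ₀)·Δρ/Δz = g·(Δρ/ρ₀)/Δz = 9.81 × 1.57 × 10⁻³ / 97 = 1.5878 × 10⁻⁴ s⁻².
N = √(1.5878 × 10⁻⁴) = 0.012601 rad s⁻¹ → T = 2π/N = 498.63 s = 8.3105 min ≈ 8.31 min.

8.31 min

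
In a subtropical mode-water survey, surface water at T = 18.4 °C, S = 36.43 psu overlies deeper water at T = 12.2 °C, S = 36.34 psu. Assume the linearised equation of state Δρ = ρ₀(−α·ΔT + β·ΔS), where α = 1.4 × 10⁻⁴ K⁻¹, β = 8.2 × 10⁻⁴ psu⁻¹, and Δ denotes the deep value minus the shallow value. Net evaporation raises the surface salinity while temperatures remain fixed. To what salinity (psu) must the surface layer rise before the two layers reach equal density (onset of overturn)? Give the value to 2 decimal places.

Neutral buoyancy requires −α(T_deep − T_surf) + β(S_deep − S_surf′) = 0.
S_surf′ = S_deep − (α/β)·ΔT = 36.34 − (1.4 × 10⁻⁴/8.2 × 10⁻⁴)·(-6.2) = 37.3985 psu.
Increase required: 37.3985 − 36.43 = 0.9685 psu.

37.40 psu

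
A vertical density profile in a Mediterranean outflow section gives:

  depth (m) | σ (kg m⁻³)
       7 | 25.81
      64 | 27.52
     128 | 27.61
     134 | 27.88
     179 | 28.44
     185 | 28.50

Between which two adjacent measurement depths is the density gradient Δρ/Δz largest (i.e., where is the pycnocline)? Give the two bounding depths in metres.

128–134 m

Compute the density gradient over each adjacent pair:
  7–64 m: Δρ/Δz = 1.71/57 = 0.030 kg m⁻⁴
  64–128 m: Δρ/Δz = 0.09/64 = 1.4 × 10⁻³ kg m⁻⁴
  128–134 m: Δρ/Δz = 0.27/6 = 0.045 kg m⁻⁴
  134–179 m: Δρ/Δz = 0.56/45 = 0.012 kg m⁻⁴
  179–185 m: Δρ/Δz = 0.06/6 = 0.010 kg m⁻⁴
The largest gradient is in the 128–134 m interval — the pycnocline.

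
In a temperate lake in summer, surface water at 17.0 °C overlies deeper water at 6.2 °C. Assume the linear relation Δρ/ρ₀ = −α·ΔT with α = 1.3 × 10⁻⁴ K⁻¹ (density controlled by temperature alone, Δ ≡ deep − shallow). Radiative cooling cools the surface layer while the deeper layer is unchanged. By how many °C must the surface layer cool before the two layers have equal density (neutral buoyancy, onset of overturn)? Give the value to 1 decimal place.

10.8 °C

With temperature the only control, equal density requires T_surf′ = T_deep.
T_surf′ = 6.2 °C.
Cooling required: 17.0 − 6.2 = 10.8 °C.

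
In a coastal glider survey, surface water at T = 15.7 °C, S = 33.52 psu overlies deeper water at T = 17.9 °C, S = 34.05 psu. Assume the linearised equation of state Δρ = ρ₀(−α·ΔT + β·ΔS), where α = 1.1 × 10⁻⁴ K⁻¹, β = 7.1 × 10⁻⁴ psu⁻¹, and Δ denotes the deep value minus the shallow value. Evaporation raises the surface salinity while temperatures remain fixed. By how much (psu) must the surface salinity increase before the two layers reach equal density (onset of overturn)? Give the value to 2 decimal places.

Neutral buoyancy requires −α(T_deep − T_surf) + β(S_deep − S_surf′) = 0.
S_surf′ = S_deep − (α/β)·ΔT = 34.05 − (1.1 × 10⁻⁴/7.1 × 10⁻⁴)·(+2.2) = 33.7092 psu.
Increase required: 33.7092 − 33.52 = 0.1892 psu.

0.19 psu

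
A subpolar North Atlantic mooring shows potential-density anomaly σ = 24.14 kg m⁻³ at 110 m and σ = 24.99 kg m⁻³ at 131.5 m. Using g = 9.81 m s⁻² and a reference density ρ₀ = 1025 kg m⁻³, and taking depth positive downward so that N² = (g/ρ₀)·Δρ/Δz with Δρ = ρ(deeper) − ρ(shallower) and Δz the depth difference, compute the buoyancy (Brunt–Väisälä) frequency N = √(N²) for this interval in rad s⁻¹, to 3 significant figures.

0.0195 rad s⁻¹

Δρ = 1024.99 − 1024.14 = 0.85 kg m⁻³ over Δz = 131.5 − 110 = 21.5 m.
N² = (9.81/1025) × (0.85/21.5) = 3.7838 × 10⁻⁴ s⁻².
N = √(3.7838 × 10⁻⁴) = 0.019452 rad s⁻¹ ≈ 0.0195 rad s⁻¹.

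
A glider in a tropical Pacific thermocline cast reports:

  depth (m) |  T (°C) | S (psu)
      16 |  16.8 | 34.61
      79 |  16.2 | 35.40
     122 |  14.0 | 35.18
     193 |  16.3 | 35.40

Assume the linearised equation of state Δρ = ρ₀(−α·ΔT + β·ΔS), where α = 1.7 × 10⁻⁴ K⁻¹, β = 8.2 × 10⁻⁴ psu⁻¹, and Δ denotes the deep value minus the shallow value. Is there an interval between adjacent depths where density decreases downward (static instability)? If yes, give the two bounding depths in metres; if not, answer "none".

122–193 m

Evaluate Δρ/ρ₀ = −αΔT + βΔS across each adjacent pair:
  16–79 m: −αΔT+βΔS = −(1.7 × 10⁻⁴)(-0.6)+(8.2 × 10⁻⁴)(+0.79) = 7.5 × 10⁻⁴ → stable
  79–122 m: −αΔT+βΔS = −(1.7 × 10⁻⁴)(-2.2)+(8.2 × 10⁻⁴)(-0.22) = 1.9 × 10⁻⁴ → stable
  122–193 m: −αΔT+βΔS = −(1.7 × 10⁻⁴)(+2.3)+(8.2 × 10⁻⁴)(+0.22) = -2.1 × 10⁻⁴ → UNSTABLE
The 122–193 m interval has Δρ < 0: lighter water underlies denser water.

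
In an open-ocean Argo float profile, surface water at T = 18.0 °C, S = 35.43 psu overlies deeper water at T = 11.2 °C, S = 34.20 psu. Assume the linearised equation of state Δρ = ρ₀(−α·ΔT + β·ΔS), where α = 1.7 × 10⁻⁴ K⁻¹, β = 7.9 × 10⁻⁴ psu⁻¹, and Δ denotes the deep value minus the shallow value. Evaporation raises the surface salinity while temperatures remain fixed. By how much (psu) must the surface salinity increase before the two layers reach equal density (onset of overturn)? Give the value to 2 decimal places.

Neutral buoyancy requires −α(T_deep − T_surf) + β(S_deep − S_surf′) = 0.
S_surf′ = S_deep − (α/β)·ΔT = 34.20 − (1.7 × 10⁻⁴/7.9 × 10⁻⁴)·(-6.8) = 35.6633 psu.
Increase required: 35.6633 − 35.43 = 0.2333 psu.

0.23 psu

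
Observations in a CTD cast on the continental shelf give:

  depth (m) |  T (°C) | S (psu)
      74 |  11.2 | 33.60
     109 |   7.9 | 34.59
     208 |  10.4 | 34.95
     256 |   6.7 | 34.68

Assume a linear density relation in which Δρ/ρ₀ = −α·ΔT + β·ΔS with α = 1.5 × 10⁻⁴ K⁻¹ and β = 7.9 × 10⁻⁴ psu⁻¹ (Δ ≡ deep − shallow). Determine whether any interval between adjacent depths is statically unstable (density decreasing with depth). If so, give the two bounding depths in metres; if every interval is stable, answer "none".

Evaluate Δρ/ρ₀ = −αΔT + βΔS across each adjacent pair:
  74–109 m: −αΔT+βΔS = −(1.5 × 10⁻⁴)(-3.3)+(7.9 × 10⁻⁴)(+0.99) = 1.3 × 10⁻³ → stable
  109–208 m: −αΔT+βΔS = −(1.5 × 10⁻⁴)(+2.5)+(7.9 × 10⁻⁴)(+0.36) = -9.1 × 10⁻⁵ → UNSTABLE
  208–256 m: −αΔT+βΔS = −(1.5 × 10⁻⁴)(-3.7)+(7.9 × 10⁻⁴)(-0.27) = 3.4 × 10⁻⁴ → stable
The 109–208 m interval has Δρ < 0: lighter water underlies denser water.

109–208 m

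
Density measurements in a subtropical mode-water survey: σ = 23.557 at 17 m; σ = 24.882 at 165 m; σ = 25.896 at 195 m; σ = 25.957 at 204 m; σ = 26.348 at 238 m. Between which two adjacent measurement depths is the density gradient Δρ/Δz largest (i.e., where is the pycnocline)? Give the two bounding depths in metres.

Compute the density gradient over each adjacent pair:
  17–165 m: Δρ/Δz = 1.325/148 = 9.0 × 10⁻³ kg m⁻⁴
  165–195 m: Δρ/Δz = 1.014/30 = 0.034 kg m⁻⁴
  195–204 m: Δρ/Δz = 0.061/9 = 6.8 × 10⁻³ kg m⁻⁴
  204–238 m: Δρ/Δz = 0.391/34 = 0.011 kg m⁻⁴
The largest gradient is in the 165–195 m interval — the pycnocline.

165–195 m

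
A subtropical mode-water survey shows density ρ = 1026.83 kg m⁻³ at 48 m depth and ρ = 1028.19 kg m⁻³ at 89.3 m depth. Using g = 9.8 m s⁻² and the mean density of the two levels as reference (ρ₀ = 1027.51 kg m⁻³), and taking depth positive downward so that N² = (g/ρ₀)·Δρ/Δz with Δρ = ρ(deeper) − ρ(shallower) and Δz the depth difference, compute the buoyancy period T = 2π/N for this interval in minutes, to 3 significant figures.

Δρ = 1028.19 − 1026.83 = 1.36 kg m⁻³ over Δz = 89.3 − 48 = 41.3 m.
N² = (9.8/1027.51) × (1.36/41.3) = 3.1407 × 10⁻⁴ s⁻².
N = √(3.1407 × 10⁻⁴) = 0.017722 rad s⁻¹, so T = 2π/N = 354.54 s = 5.9090 min ≈ 5.91 min.

5.91 min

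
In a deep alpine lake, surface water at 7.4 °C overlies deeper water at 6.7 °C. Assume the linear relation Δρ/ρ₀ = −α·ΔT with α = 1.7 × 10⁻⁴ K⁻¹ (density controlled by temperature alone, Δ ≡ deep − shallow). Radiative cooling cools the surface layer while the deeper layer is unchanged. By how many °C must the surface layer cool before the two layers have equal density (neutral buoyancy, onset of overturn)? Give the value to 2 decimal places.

0.70 °C

With temperature the only control, equal density requires T_surf′ = T_deep.
T_surf′ = 6.7 °C.
Cooling required: 7.4 − 6.7 = 0.70 °C.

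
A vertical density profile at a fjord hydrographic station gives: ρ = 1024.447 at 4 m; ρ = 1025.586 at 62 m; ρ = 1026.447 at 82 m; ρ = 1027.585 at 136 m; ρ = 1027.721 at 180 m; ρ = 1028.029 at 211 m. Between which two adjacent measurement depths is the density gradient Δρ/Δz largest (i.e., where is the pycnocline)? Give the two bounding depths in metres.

62–82 m

Compute the density gradient over each adjacent pair:
  4–62 m: Δρ/Δz = 1.139/58 = 0.020 kg m⁻⁴
  62–82 m: Δρ/Δz = 0.861/20 = 0.043 kg m⁻⁴
  82–136 m: Δρ/Δz = 1.138/54 = 0.021 kg m⁻⁴
  136–180 m: Δρ/Δz = 0.136/44 = 3.1 × 10⁻³ kg m⁻⁴
  180–211 m: Δρ/Δz = 0.308/31 = 9.9 × 10⁻³ kg m⁻⁴
The largest gradient is in the 62–82 m interval — the pycnocline.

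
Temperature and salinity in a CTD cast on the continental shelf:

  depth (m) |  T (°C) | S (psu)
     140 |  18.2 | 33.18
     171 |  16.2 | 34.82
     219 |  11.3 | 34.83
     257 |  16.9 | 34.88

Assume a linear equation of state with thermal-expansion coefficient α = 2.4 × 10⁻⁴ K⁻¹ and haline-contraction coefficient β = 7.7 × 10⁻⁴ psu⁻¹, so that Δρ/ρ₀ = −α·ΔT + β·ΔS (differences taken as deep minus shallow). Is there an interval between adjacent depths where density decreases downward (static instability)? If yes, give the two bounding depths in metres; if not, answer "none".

Evaluate Δρ/ρ₀ = −αΔT + βΔS across each adjacent pair:
  140–171 m: −αΔT+βΔS = −(2.4 × 10⁻⁴)(-2.0)+(7.7 × 10⁻⁴)(+1.64) = 1.7 × 10⁻³ → stable
  171–219 m: −αΔT+βΔS = −(2.4 × 10⁻⁴)(-4.9)+(7.7 × 10⁻⁴)(+0.01) = 1.2 × 10⁻³ → stable
  219–257 m: −αΔT+βΔS = −(2.4 × 10⁻⁴)(+5.6)+(7.7 × 10⁻⁴)(+0.05) = -1.3 × 10⁻³ → UNSTABLE
The 219–257 m interval has Δρ < 0: lighter water underlies denser water.

219–257 m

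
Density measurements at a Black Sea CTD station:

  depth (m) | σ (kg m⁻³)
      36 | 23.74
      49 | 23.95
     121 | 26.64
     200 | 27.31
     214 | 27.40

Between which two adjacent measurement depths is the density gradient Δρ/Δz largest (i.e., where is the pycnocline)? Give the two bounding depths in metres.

49–121 m

Compute the density gradient over each adjacent pair:
  36–49 m: Δρ/Δz = 0.21/13 = 0.016 kg m⁻⁴
  49–121 m: Δρ/Δz = 2.69/72 = 0.037 kg m⁻⁴
  121–200 m: Δρ/Δz = 0.67/79 = 8.5 × 10⁻³ kg m⁻⁴
  200–214 m: Δρ/Δz = 0.09/14 = 6.4 × 10⁻³ kg m⁻⁴
The largest gradient is in the 49–121 m interval — the pycnocline.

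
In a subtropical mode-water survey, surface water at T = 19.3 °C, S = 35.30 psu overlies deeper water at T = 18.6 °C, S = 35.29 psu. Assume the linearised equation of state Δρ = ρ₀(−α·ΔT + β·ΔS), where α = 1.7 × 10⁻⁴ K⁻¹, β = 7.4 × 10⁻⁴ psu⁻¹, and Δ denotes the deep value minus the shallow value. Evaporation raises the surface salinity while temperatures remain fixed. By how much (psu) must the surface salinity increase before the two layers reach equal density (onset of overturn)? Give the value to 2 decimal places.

Neutral buoyancy requires −α(T_deep − T_surf) + β(S_deep − S_surf′) = 0.
S_surf′ = S_deep − (α/β)·ΔT = 35.29 − (1.7 × 10⁻⁴/7.4 × 10⁻⁴)·(-0.7) = 35.4508 psu.
Increase required: 35.4508 − 35.30 = 0.1508 psu.

0.15 psu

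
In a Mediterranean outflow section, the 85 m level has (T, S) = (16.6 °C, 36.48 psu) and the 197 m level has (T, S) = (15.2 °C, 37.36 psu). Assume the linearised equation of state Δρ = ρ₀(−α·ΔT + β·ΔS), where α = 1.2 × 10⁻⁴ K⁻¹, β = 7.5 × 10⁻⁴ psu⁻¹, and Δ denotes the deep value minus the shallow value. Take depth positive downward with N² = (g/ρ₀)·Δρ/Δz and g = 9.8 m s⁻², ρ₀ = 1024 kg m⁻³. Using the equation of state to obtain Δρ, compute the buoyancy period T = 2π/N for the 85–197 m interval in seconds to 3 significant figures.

738 s

ΔT = -1.4 K, ΔS = +0.88 psu (deep − shallow).
Δρ/ρ₀ = −αΔT + βΔS = 1.68 × 10⁻⁴ + 6.60 × 10⁻⁴ = 8.28 × 10⁻⁴, so Δρ ≈ 0.8479 kg m⁻³.
N² = (g/ρ₀)·Δρ/Δz = g·(Δρ/ρ₀)/Δz = 9.8 × 8.28 × 10⁻⁴ / 112 = 7.2450 × 10⁻⁵ s⁻².
N = √(7.2450 × 10⁻⁵) = 8.5118 × 10⁻³ rad s⁻¹ → T = 2π/N = 738.17 s ≈ 738 s.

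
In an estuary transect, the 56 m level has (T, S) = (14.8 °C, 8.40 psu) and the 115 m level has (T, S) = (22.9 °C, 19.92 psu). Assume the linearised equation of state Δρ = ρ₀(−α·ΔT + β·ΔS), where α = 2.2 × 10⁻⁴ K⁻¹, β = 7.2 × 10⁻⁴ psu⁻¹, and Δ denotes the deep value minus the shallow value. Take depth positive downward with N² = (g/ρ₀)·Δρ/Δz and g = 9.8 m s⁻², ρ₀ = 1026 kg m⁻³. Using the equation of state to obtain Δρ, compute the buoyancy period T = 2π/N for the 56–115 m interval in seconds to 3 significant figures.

191 s

ΔT = +8.1 K, ΔS = +11.52 psu (deep − shallow).
Δρ/ρ₀ = −αΔT + βΔS = -1.782 × 10⁻³ + 8.2944 × 10⁻³ = 6.5124 × 10⁻³, so Δρ ≈ 6.682 kg m⁻³.
N² = (g/ρ₀)·Δρ/Δz = g·(Δρ/ρ₀)/Δz = 9.8 × 6.5124 × 10⁻³ / 59 = 1.0817 × 10⁻³ s⁻².
N = √(1.0817 × 10⁻³) = 0.032889 rad s⁻¹ → T = 2π/N = 191.04 s ≈ 191 s.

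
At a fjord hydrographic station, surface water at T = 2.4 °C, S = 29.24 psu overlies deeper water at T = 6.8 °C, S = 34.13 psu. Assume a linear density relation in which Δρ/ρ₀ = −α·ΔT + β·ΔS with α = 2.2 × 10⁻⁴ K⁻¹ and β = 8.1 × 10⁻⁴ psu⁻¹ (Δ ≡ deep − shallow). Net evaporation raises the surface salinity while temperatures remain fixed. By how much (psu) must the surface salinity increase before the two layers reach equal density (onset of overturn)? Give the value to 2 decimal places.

3.69 psu

Neutral buoyancy requires −α(T_deep − T_surf) + β(S_deep − S_surf′) = 0.
S_surf′ = S_deep − (α/β)·ΔT = 34.13 − (2.2 × 10⁻⁴/8.1 × 10⁻⁴)·(+4.4) = 32.9349 psu.
Increase required: 32.9349 − 29.24 = 3.6949 psu.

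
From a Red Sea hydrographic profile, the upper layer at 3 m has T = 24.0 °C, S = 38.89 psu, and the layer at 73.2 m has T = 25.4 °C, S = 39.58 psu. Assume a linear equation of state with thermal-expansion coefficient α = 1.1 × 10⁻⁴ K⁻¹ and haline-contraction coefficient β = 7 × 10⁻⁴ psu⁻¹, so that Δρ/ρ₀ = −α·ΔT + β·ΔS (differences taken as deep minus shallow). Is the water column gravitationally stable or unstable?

ΔT = 25.4 − 24.0 = +1.4 K and ΔS = 39.58 − 38.89 = +0.69 psu (deep − shallow).
−αΔT = -1.54 × 10⁻⁴; βΔS = 4.83 × 10⁻⁴; sum Δρ/ρ₀ = 3.29 × 10⁻⁴.
Δρ/ρ₀ > 0, so Δρ > 0: deeper water is denser → statically stable.

stable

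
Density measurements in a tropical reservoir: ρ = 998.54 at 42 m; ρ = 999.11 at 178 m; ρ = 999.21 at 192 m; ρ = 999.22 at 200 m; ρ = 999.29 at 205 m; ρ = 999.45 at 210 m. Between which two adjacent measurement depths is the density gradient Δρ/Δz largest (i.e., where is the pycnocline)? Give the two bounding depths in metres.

205–210 m

Compute the density gradient over each adjacent pair:
  42–178 m: Δρ/Δz = 0.57/136 = 4.2 × 10⁻³ kg m⁻⁴
  178–192 m: Δρ/Δz = 0.10/14 = 7.1 × 10⁻³ kg m⁻⁴
  192–200 m: Δρ/Δz = 0.01/8 = 1.3 × 10⁻³ kg m⁻⁴
  200–205 m: Δρ/Δz = 0.07/5 = 0.014 kg m⁻⁴
  205–210 m: Δρ/Δz = 0.16/5 = 0.032 kg m⁻⁴
The largest gradient is in the 205–210 m interval — the pycnocline.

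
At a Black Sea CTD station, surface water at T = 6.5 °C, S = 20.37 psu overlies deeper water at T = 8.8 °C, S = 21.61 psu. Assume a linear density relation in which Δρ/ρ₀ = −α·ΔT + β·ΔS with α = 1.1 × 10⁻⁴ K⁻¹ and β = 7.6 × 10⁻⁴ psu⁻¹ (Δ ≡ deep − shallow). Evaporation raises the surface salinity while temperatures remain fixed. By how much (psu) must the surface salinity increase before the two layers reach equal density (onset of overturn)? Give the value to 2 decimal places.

0.91 psu

Neutral buoyancy requires −α(T_deep − T_surf) + β(S_deep − S_surf′) = 0.
S_surf′ = S_deep − (α/β)·ΔT = 21.61 − (1.1 × 10⁻⁴/7.6 × 10⁻⁴)·(+2.3) = 21.2771 psu.
Increase required: 21.2771 − 20.37 = 0.9071 psu.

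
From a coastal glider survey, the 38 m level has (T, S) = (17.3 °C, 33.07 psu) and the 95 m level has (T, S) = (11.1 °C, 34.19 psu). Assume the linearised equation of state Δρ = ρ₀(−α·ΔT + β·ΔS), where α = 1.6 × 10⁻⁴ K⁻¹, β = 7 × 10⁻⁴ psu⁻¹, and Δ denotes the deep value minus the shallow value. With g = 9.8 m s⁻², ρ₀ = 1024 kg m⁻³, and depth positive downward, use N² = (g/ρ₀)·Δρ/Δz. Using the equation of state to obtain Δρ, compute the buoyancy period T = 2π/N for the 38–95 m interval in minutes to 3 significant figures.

ΔT = -6.2 K, ΔS = +1.12 psu (deep − shallow).
Δρ/ρ₀ = −αΔT + βΔS = 9.92 × 10⁻⁴ + 7.84 × 10⁻⁴ = 1.776 × 10⁻³, so Δρ ≈ 1.819 kg m⁻³.
N² = (g/ρ₀)·Δρ/Δz = g·(Δρ/ρ₀)/Δz = 9.8 × 1.776 × 10⁻³ / 57 = 3.0535 × 10⁻⁴ s⁻².
N = √(3.0535 × 10⁻⁴) = 0.017474 rad s⁻¹ → T = 2π/N = 359.57 s = 5.9928 min ≈ 5.99 min.

5.99 min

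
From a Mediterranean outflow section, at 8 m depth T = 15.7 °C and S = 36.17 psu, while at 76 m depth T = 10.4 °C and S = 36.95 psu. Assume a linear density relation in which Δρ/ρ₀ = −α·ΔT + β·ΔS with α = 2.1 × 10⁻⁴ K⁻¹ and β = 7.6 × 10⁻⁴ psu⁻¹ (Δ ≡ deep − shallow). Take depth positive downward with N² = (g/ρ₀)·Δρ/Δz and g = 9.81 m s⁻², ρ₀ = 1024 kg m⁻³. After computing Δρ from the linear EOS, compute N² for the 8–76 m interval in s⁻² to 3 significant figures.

2.46 × 10⁻⁴ s⁻²

ΔT = -5.3 K, ΔS = +0.78 psu (deep − shallow).
Δρ/ρ₀ = −αΔT + βΔS = 1.113 × 10⁻³ + 5.928 × 10⁻⁴ = 1.7058 × 10⁻³, so Δρ ≈ 1.747 kg m⁻³.
N² = (g/ρ₀)·Δρ/Δz = g·(Δρ/ρ₀)/Δz = 9.81 × 1.7058 × 10⁻³ / 68 = 2.4609 × 10⁻⁴ s⁻² ≈ 2.46 × 10⁻⁴ s⁻².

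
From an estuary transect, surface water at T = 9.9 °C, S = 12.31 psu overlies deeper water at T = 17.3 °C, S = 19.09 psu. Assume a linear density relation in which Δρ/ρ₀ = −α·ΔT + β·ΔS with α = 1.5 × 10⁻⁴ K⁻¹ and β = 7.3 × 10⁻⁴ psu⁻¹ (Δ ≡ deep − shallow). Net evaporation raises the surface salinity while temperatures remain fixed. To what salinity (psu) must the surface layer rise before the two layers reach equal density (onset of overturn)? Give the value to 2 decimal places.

Neutral buoyancy requires −α(T_deep − T_surf) + β(S_deep − S_surf′) = 0.
S_surf′ = S_deep − (α/β)·ΔT = 19.09 − (1.5 × 10⁻⁴/7.3 × 10⁻⁴)·(+7.4) = 17.5695 psu.
Increase required: 17.5695 − 12.31 = 5.2595 psu.

17.57 psu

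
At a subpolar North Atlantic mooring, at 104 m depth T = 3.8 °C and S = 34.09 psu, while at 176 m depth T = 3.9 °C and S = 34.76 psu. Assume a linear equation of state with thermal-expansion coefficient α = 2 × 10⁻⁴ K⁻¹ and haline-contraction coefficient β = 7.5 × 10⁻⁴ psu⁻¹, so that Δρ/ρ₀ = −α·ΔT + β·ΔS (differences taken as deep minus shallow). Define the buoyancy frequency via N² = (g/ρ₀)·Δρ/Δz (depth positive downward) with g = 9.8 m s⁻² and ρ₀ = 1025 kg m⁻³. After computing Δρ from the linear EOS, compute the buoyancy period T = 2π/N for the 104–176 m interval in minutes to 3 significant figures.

12.9 min

ΔT = +0.1 K, ΔS = +0.67 psu (deep − shallow).
Δρ/ρ₀ = −αΔT + βΔS = -2.00 × 10⁻⁵ + 5.025 × 10⁻⁴ = 4.825 × 10⁻⁴, so Δρ ≈ 0.4946 kg m⁻³.
N² = (g/ρ₀)·Δρ/Δz = g·(Δρ/ρ₀)/Δz = 9.8 × 4.825 × 10⁻⁴ / 72 = 6.5674 × 10⁻⁵ s⁻².
N = √(6.5674 × 10⁻⁵) = 8.1039 × 10⁻³ rad s⁻¹ → T = 2π/N = 775.33 s = 12.922 min ≈ 12.9 min.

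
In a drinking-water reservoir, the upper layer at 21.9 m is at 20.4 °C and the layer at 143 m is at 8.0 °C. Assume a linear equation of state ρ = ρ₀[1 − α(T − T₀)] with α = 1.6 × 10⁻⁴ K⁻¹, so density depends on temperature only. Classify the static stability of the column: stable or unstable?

ΔT = 8.0 − 20.4 = -12.4 K, so Δρ/ρ₀ = −αΔT = 1.984 × 10⁻³.
Δρ/ρ₀ > 0, so Δρ > 0: deeper water is denser → statically stable.

stable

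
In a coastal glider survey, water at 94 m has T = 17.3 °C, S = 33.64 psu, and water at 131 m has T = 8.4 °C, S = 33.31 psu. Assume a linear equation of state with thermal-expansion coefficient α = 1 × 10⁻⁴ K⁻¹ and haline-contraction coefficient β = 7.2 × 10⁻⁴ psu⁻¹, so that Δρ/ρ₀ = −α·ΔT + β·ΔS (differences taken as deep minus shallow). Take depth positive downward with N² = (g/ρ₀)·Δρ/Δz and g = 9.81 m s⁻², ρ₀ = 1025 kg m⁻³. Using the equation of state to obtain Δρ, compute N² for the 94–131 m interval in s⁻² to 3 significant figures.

ΔT = -8.9 K, ΔS = -0.33 psu (deep − shallow).
Δρ/ρ₀ = −αΔT + βΔS = 8.90 × 10⁻⁴ − 2.376 × 10⁻⁴ = 6.524 × 10⁻⁴, so Δρ ≈ 0.6687 kg m⁻³.
N² = (g/ρ₀)·Δρ/Δz = g·(Δρ/ρ₀)/Δz = 9.81 × 6.524 × 10⁻⁴ / 37 = 1.7297 × 10⁻⁴ s⁻² ≈ 1.73 × 10⁻⁴ s⁻².

1.73 × 10⁻⁴ s⁻²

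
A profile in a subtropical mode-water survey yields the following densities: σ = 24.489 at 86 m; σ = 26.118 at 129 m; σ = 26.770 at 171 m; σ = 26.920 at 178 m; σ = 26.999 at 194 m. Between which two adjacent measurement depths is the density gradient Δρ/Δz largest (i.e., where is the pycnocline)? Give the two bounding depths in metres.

Compute the density gradient over each adjacent pair:
  86–129 m: Δρ/Δz = 1.629/43 = 0.038 kg m⁻⁴
  129–171 m: Δρ/Δz = 0.652/42 = 0.016 kg m⁻⁴
  171–178 m: Δρ/Δz = 0.150/7 = 0.021 kg m⁻⁴
  178–194 m: Δρ/Δz = 0.079/16 = 4.9 × 10⁻³ kg m⁻⁴
The largest gradient is in the 86–129 m interval — the pycnocline.

86–129 m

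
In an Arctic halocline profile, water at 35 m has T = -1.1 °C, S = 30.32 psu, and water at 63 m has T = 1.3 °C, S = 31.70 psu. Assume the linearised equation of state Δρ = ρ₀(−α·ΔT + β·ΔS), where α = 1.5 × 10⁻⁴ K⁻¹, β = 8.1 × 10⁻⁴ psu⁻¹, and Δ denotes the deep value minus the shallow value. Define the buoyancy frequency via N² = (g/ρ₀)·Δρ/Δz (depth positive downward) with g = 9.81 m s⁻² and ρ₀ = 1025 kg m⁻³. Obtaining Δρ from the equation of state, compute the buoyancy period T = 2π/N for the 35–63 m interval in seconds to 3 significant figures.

ΔT = +2.4 K, ΔS = +1.38 psu (deep − shallow).
Δρ/ρ₀ = −αΔT + βΔS = -3.60 × 10⁻⁴ + 1.1178 × 10⁻³ = 7.578 × 10⁻⁴, so Δρ ≈ 0.7767 kg m⁻³.
N² = (g/ρ₀)·Δρ/Δz = g·(Δρ/ρ₀)/Δz = 9.81 × 7.578 × 10⁻⁴ / 28 = 2.6550 × 10⁻⁴ s⁻².
N = √(2.6550 × 10⁻⁴) = 0.016294 rad s⁻¹ → T = 2π/N = 385.61 s ≈ 386 s.

386 s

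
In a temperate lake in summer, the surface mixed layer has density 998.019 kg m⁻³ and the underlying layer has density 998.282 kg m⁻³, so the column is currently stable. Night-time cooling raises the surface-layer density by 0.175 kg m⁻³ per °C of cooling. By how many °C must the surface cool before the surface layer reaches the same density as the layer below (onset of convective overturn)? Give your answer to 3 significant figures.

Density deficit of the surface layer: 998.282 − 998.019 = 0.263 kg m⁻³.
Required change = 0.263 / 0.175 = 1.50 °C.

1.50 °C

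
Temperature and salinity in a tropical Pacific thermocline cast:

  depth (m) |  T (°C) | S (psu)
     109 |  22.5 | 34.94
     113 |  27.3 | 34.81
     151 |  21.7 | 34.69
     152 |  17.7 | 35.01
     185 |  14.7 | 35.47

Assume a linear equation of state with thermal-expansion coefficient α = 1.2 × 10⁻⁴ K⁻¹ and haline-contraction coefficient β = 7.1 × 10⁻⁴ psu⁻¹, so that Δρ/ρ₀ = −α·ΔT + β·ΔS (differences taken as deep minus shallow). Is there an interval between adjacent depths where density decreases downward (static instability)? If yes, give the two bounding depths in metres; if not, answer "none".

109–113 m

Evaluate Δρ/ρ₀ = −αΔT + βΔS across each adjacent pair:
  109–113 m: −αΔT+βΔS = −(1.2 × 10⁻⁴)(+4.8)+(7.1 × 10⁻⁴)(-0.13) = -6.7 × 10⁻⁴ → UNSTABLE
  113–151 m: −αΔT+βΔS = −(1.2 × 10⁻⁴)(-5.6)+(7.1 × 10⁻⁴)(-0.12) = 5.9 × 10⁻⁴ → stable
  151–152 m: −αΔT+βΔS = −(1.2 × 10⁻⁴)(-4.0)+(7.1 × 10⁻⁴)(+0.32) = 7.1 × 10⁻⁴ → stable
  152–185 m: −αΔT+βΔS = −(1.2 × 10⁻⁴)(-3.0)+(7.1 × 10⁻⁴)(+0.46) = 6.9 × 10⁻⁴ → stable
The 109–113 m interval has Δρ < 0: lighter water underlies denser water.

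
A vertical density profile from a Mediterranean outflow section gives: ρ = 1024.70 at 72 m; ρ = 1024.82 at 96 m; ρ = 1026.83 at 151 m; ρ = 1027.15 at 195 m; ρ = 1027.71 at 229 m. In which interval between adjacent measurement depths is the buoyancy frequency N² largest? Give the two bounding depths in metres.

96–151 m

Compute the density gradient over each adjacent pair:
  72–96 m: Δρ/Δz = 0.12/24 = 5.0 × 10⁻³ kg m⁻⁴
  96–151 m: Δρ/Δz = 2.01/55 = 0.037 kg m⁻⁴
  151–195 m: Δρ/Δz = 0.32/44 = 7.3 × 10⁻³ kg m⁻⁴
  195–229 m: Δρ/Δz = 0.56/34 = 0.016 kg m⁻⁴
The largest gradient is in the 96–151 m interval — the pycnocline.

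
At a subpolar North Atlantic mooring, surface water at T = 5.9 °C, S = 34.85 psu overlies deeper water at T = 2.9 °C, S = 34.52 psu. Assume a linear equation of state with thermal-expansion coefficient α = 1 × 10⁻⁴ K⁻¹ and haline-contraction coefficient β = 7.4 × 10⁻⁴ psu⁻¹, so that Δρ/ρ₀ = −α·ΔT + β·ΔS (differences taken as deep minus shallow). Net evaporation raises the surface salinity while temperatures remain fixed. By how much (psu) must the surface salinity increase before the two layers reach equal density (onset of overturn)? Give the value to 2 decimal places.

Neutral buoyancy requires −α(T_deep − T_surf) + β(S_deep − S_surf′) = 0.
S_surf′ = S_deep − (α/β)·ΔT = 34.52 − (1 × 10⁻⁴/7.4 × 10⁻⁴)·(-3.0) = 34.9254 psu.
Increase required: 34.9254 − 34.85 = 0.0754 psu.

0.08 psu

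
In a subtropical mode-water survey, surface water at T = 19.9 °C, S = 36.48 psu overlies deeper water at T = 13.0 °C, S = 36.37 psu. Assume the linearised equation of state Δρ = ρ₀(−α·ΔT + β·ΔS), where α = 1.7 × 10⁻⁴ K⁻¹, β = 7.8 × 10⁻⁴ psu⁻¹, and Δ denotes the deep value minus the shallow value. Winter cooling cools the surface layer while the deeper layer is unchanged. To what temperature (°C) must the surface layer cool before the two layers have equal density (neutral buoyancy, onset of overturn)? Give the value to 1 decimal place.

13.5 °C

Neutral buoyancy requires Δρ = 0, i.e. −α(T_deep − T_surf′) + β(S_deep − S_surf) = 0.
T_surf′ = T_deep − (β/α)·ΔS = 13.0 − (7.8 × 10⁻⁴/1.7 × 10⁻⁴)·(-0.11) = 13.505 °C.
Cooling required: 19.9 − (13.505) = 6.395 °C.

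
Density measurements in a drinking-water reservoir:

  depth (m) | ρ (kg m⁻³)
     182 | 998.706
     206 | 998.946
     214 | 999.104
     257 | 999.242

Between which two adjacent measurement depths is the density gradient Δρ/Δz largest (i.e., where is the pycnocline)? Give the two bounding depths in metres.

Compute the density gradient over each adjacent pair:
  182–206 m: Δρ/Δz = 0.240/24 = 0.010 kg m⁻⁴
  206–214 m: Δρ/Δz = 0.158/8 = 0.020 kg m⁻⁴
  214–257 m: Δρ/Δz = 0.138/43 = 3.2 × 10⁻³ kg m⁻⁴
The largest gradient is in the 206–214 m interval — the pycnocline.

206–214 m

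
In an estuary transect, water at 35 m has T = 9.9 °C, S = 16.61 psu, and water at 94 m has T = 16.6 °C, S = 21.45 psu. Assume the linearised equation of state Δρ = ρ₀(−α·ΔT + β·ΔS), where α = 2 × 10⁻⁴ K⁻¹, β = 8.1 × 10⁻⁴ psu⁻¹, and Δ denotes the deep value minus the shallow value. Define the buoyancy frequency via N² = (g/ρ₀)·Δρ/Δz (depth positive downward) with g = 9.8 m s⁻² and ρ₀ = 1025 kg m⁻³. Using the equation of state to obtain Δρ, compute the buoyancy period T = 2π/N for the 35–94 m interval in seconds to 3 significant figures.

303 s

ΔT = +6.7 K, ΔS = +4.84 psu (deep − shallow).
Δρ/ρ₀ = −αΔT + βΔS = -1.34 × 10⁻³ + 3.9204 × 10⁻³ = 2.5804 × 10⁻³, so Δρ ≈ 2.645 kg m⁻³.
N² = (g/ρ₀)·Δρ/Δz = g·(Δρ/ρ₀)/Δz = 9.8 × 2.5804 × 10⁻³ / 59 = 4.2861 × 10⁻⁴ s⁻².
N = √(4.2861 × 10⁻⁴) = 0.020703 rad s⁻¹ → T = 2π/N = 303.49 s ≈ 303 s.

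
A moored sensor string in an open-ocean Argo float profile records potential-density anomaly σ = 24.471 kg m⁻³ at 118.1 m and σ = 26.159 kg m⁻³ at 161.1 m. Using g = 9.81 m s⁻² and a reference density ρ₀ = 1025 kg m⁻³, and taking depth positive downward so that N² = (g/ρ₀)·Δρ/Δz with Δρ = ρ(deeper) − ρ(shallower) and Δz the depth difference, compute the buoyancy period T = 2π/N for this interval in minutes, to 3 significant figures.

5.40 min

Δρ = 1026.159 − 1024.471 = 1.688 kg m⁻³ over Δz = 161.1 − 118.1 = 43 m.
N² = (9.81/1025) × (1.688/43) = 3.7571 × 10⁻⁴ s⁻².
N = √(3.7571 × 10⁻⁴) = 0.019383 rad s⁻¹, so T = 2π/N = 324.16 s = 5.4027 min ≈ 5.40 min.
Since Δρ > 0 the layer is stably stratified.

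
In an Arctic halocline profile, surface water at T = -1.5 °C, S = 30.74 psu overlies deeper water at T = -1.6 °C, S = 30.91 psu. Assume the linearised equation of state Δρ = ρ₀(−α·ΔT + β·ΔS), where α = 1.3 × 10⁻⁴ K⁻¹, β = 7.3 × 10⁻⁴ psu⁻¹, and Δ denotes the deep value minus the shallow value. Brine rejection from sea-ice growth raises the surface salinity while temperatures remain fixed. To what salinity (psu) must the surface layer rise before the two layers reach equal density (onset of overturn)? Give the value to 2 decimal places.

Neutral buoyancy requires −α(T_deep − T_surf) + β(S_deep − S_surf′) = 0.
S_surf′ = S_deep − (α/β)·ΔT = 30.91 − (1.3 × 10⁻⁴/7.3 × 10⁻⁴)·(-0.1) = 30.9278 psu.
Increase required: 30.9278 − 30.74 = 0.1878 psu.

30.93 psu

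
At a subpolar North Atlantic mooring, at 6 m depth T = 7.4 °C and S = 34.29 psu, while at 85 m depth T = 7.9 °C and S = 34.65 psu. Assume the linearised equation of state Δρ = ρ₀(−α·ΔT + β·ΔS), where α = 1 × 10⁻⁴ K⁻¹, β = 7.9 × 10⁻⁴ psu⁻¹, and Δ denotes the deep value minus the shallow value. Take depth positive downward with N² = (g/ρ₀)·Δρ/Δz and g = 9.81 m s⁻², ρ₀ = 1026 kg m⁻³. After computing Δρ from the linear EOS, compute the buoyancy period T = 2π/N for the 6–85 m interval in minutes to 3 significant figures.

19.4 min

ΔT = +0.5 K, ΔS = +0.36 psu (deep − shallow).
Δρ/ρ₀ = −αΔT + βΔS = -5.00 × 10⁻⁵ + 2.844 × 10⁻⁴ = 2.344 × 10⁻⁴, so Δρ ≈ 0.2405 kg m⁻³.
N² = (g/ρ₀)·Δρ/Δz = g·(Δρ/ρ₀)/Δz = 9.81 × 2.344 × 10⁻⁴ / 79 = 2.9107 × 10⁻⁵ s⁻².
N = √(2.9107 × 10⁻⁵) = 5.3951 × 10⁻³ rad s⁻¹ → T = 2π/N = 1.1646 × 10³ s = 19.410 min ≈ 19.4 min.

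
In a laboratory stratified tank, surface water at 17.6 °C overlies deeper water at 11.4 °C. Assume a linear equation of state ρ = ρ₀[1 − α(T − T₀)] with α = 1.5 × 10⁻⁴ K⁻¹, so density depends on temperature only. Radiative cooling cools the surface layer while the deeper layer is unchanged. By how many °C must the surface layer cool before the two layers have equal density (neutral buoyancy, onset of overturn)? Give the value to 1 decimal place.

6.2 °C

With temperature the only control, equal density requires T_surf′ = T_deep.
T_surf′ = 11.4 °C.
Cooling required: 17.6 − 11.4 = 6.2 °C.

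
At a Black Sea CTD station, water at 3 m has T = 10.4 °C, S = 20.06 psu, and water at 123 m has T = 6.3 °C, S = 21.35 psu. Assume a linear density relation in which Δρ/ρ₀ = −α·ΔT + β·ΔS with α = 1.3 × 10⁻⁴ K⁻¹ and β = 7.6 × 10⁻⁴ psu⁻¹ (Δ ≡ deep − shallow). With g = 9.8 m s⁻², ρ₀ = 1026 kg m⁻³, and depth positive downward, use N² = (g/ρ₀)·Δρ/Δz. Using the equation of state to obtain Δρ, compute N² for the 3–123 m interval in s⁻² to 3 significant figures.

1.24 × 10⁻⁴ s⁻²

ΔT = -4.1 K, ΔS = +1.29 psu (deep − shallow).
Δρ/ρ₀ = −αΔT + βΔS = 5.33 × 10⁻⁴ + 9.804 × 10⁻⁴ = 1.5134 × 10⁻³, so Δρ ≈ 1.553 kg m⁻³.
N² = (g/ρ₀)·Δρ/Δz = g·(Δρ/ρ₀)/Δz = 9.8 × 1.5134 × 10⁻³ / 120 = 1.2359 × 10⁻⁴ s⁻² ≈ 1.24 × 10⁻⁴ s⁻².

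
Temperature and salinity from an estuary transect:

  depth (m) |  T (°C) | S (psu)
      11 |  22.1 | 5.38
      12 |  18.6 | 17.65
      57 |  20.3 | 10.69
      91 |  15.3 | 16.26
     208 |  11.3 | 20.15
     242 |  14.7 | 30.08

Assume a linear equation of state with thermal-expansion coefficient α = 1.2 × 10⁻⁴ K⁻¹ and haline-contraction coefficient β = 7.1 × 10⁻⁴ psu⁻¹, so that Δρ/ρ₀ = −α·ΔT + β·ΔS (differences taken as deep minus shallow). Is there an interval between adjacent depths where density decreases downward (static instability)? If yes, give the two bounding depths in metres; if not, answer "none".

12–57 m

Evaluate Δρ/ρ₀ = −αΔT + βΔS across each adjacent pair:
  11–12 m: −αΔT+βΔS = −(1.2 × 10⁻⁴)(-3.5)+(7.1 × 10⁻⁴)(+12.27) = 9.1 × 10⁻³ → stable
  12–57 m: −αΔT+βΔS = −(1.2 × 10⁻⁴)(+1.7)+(7.1 × 10⁻⁴)(-6.96) = -5.1 × 10⁻³ → UNSTABLE
  57–91 m: −αΔT+βΔS = −(1.2 × 10⁻⁴)(-5.0)+(7.1 × 10⁻⁴)(+5.57) = 4.6 × 10⁻³ → stable
  91–208 m: −αΔT+βΔS = −(1.2 × 10⁻⁴)(-4.0)+(7.1 × 10⁻⁴)(+3.89) = 3.2 × 10⁻³ → stable
  208–242 m: −αΔT+βΔS = −(1.2 × 10⁻⁴)(+3.4)+(7.1 × 10⁻⁴)(+9.93) = 6.6 × 10⁻³ → stable
The 12–57 m interval has Δρ < 0: lighter water underlies denser water.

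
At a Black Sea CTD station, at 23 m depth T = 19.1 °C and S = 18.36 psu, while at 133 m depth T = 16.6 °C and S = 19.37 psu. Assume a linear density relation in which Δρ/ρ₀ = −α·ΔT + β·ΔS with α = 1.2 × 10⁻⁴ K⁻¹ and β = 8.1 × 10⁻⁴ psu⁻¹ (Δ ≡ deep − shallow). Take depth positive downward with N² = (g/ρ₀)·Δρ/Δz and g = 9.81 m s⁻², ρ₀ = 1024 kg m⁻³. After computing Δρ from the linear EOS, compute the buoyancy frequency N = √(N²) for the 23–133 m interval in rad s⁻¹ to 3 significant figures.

9.99 × 10⁻³ rad s⁻¹

ΔT = -2.5 K, ΔS = +1.01 psu (deep − shallow).
Δρ/ρ₀ = −αΔT + βΔS = 3.00 × 10⁻⁴ + 8.181 × 10⁻⁴ = 1.1181 × 10⁻³, so Δρ ≈ 1.145 kg m⁻³.
N² = (g/ρ₀)·Δρ/Δz = g·(Δρ/ρ₀)/Δz = 9.81 × 1.1181 × 10⁻³ / 110 = 9.9714 × 10⁻⁵ s⁻².
N = √(9.9714 × 10⁻⁵) = 9.9857 × 10⁻³ rad s⁻¹ ≈ 9.99 × 10⁻³ rad s⁻¹.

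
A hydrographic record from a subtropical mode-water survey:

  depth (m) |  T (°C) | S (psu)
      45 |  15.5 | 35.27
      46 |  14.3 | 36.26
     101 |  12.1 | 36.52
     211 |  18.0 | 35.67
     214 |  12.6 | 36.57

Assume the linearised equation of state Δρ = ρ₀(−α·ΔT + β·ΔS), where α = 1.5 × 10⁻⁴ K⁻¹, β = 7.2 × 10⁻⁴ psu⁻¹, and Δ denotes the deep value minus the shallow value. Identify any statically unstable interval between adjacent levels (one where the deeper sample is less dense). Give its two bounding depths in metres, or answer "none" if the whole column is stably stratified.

101–211 m

Evaluate Δρ/ρ₀ = −αΔT + βΔS across each adjacent pair:
  45–46 m: −αΔT+βΔS = −(1.5 × 10⁻⁴)(-1.2)+(7.2 × 10⁻⁴)(+0.99) = 8.9 × 10⁻⁴ → stable
  46–101 m: −αΔT+βΔS = −(1.5 × 10⁻⁴)(-2.2)+(7.2 × 10⁻⁴)(+0.26) = 5.2 × 10⁻⁴ → stable
  101–211 m: −αΔT+βΔS = −(1.5 × 10⁻⁴)(+5.9)+(7.2 × 10⁻⁴)(-0.85) = -1.5 × 10⁻³ → UNSTABLE
  211–214 m: −αΔT+βΔS = −(1.5 × 10⁻⁴)(-5.4)+(7.2 × 10⁻⁴)(+0.90) = 1.5 × 10⁻³ → stable
The 101–211 m interval has Δρ < 0: lighter water underlies denser water.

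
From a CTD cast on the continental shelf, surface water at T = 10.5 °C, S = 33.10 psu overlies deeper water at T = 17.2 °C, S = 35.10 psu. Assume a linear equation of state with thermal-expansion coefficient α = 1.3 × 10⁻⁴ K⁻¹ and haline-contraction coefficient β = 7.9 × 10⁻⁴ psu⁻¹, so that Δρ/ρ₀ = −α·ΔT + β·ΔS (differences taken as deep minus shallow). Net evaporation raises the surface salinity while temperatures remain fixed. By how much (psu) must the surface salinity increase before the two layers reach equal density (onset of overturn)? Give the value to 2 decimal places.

0.90 psu

Neutral buoyancy requires −α(T_deep − T_surf) + β(S_deep − S_surf′) = 0.
S_surf′ = S_deep − (α/β)·ΔT = 35.10 − (1.3 × 10⁻⁴/7.9 × 10⁻⁴)·(+6.7) = 33.9975 psu.
Increase required: 33.9975 − 33.10 = 0.8975 psu.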